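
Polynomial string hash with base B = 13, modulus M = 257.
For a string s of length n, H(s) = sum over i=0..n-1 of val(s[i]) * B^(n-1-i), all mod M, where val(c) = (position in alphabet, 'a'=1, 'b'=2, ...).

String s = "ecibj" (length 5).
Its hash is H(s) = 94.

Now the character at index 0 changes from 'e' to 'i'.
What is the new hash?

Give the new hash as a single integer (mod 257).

Answer: 230

Derivation:
val('e') = 5, val('i') = 9
Position k = 0, exponent = n-1-k = 4
B^4 mod M = 13^4 mod 257 = 34
Delta = (9 - 5) * 34 mod 257 = 136
New hash = (94 + 136) mod 257 = 230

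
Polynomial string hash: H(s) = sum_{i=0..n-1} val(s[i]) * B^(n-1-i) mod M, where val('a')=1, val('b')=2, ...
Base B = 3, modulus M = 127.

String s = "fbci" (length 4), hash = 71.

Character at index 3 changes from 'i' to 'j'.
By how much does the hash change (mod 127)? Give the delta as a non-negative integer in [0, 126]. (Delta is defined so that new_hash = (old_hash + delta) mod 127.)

Delta formula: (val(new) - val(old)) * B^(n-1-k) mod M
  val('j') - val('i') = 10 - 9 = 1
  B^(n-1-k) = 3^0 mod 127 = 1
  Delta = 1 * 1 mod 127 = 1

Answer: 1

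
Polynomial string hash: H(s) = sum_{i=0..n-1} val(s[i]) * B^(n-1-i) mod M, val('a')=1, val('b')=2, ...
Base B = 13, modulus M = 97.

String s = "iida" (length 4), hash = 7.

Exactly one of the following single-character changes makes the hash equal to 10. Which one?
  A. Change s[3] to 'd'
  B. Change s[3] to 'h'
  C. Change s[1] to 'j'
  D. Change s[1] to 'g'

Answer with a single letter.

Option A: s[3]='a'->'d', delta=(4-1)*13^0 mod 97 = 3, hash=7+3 mod 97 = 10 <-- target
Option B: s[3]='a'->'h', delta=(8-1)*13^0 mod 97 = 7, hash=7+7 mod 97 = 14
Option C: s[1]='i'->'j', delta=(10-9)*13^2 mod 97 = 72, hash=7+72 mod 97 = 79
Option D: s[1]='i'->'g', delta=(7-9)*13^2 mod 97 = 50, hash=7+50 mod 97 = 57

Answer: A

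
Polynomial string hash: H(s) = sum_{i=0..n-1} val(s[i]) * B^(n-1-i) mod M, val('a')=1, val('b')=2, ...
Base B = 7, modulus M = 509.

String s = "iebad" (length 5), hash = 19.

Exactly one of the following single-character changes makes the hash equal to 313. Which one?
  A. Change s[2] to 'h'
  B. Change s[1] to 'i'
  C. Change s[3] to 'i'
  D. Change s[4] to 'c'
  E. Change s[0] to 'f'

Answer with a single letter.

Answer: A

Derivation:
Option A: s[2]='b'->'h', delta=(8-2)*7^2 mod 509 = 294, hash=19+294 mod 509 = 313 <-- target
Option B: s[1]='e'->'i', delta=(9-5)*7^3 mod 509 = 354, hash=19+354 mod 509 = 373
Option C: s[3]='a'->'i', delta=(9-1)*7^1 mod 509 = 56, hash=19+56 mod 509 = 75
Option D: s[4]='d'->'c', delta=(3-4)*7^0 mod 509 = 508, hash=19+508 mod 509 = 18
Option E: s[0]='i'->'f', delta=(6-9)*7^4 mod 509 = 432, hash=19+432 mod 509 = 451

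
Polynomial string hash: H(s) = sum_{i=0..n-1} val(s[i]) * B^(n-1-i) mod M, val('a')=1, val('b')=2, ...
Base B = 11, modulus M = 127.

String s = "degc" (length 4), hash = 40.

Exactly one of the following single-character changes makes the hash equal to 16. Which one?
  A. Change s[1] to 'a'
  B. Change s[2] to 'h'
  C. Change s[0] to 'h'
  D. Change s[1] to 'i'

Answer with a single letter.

Answer: D

Derivation:
Option A: s[1]='e'->'a', delta=(1-5)*11^2 mod 127 = 24, hash=40+24 mod 127 = 64
Option B: s[2]='g'->'h', delta=(8-7)*11^1 mod 127 = 11, hash=40+11 mod 127 = 51
Option C: s[0]='d'->'h', delta=(8-4)*11^3 mod 127 = 117, hash=40+117 mod 127 = 30
Option D: s[1]='e'->'i', delta=(9-5)*11^2 mod 127 = 103, hash=40+103 mod 127 = 16 <-- target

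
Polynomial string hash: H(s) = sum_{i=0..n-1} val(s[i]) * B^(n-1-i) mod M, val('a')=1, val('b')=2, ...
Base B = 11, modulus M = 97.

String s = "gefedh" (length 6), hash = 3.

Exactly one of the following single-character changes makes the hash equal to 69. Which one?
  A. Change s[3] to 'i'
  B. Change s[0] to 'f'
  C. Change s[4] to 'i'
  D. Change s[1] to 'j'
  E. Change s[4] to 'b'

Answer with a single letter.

Answer: B

Derivation:
Option A: s[3]='e'->'i', delta=(9-5)*11^2 mod 97 = 96, hash=3+96 mod 97 = 2
Option B: s[0]='g'->'f', delta=(6-7)*11^5 mod 97 = 66, hash=3+66 mod 97 = 69 <-- target
Option C: s[4]='d'->'i', delta=(9-4)*11^1 mod 97 = 55, hash=3+55 mod 97 = 58
Option D: s[1]='e'->'j', delta=(10-5)*11^4 mod 97 = 67, hash=3+67 mod 97 = 70
Option E: s[4]='d'->'b', delta=(2-4)*11^1 mod 97 = 75, hash=3+75 mod 97 = 78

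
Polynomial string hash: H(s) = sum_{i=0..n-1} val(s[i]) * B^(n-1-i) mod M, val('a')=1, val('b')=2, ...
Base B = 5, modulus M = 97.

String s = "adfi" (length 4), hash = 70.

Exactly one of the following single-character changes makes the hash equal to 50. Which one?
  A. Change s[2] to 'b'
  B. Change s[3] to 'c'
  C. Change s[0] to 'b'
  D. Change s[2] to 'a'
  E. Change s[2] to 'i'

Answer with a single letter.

Answer: A

Derivation:
Option A: s[2]='f'->'b', delta=(2-6)*5^1 mod 97 = 77, hash=70+77 mod 97 = 50 <-- target
Option B: s[3]='i'->'c', delta=(3-9)*5^0 mod 97 = 91, hash=70+91 mod 97 = 64
Option C: s[0]='a'->'b', delta=(2-1)*5^3 mod 97 = 28, hash=70+28 mod 97 = 1
Option D: s[2]='f'->'a', delta=(1-6)*5^1 mod 97 = 72, hash=70+72 mod 97 = 45
Option E: s[2]='f'->'i', delta=(9-6)*5^1 mod 97 = 15, hash=70+15 mod 97 = 85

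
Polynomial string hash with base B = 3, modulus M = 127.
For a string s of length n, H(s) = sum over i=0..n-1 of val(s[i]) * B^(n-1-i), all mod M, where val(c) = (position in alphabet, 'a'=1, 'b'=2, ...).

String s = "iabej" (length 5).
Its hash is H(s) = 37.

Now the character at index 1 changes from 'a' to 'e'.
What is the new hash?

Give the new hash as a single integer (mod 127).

Answer: 18

Derivation:
val('a') = 1, val('e') = 5
Position k = 1, exponent = n-1-k = 3
B^3 mod M = 3^3 mod 127 = 27
Delta = (5 - 1) * 27 mod 127 = 108
New hash = (37 + 108) mod 127 = 18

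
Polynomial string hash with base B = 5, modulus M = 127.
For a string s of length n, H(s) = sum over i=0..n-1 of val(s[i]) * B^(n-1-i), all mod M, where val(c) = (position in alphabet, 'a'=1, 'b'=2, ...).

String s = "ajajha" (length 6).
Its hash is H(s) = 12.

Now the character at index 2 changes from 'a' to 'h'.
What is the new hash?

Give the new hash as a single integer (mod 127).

val('a') = 1, val('h') = 8
Position k = 2, exponent = n-1-k = 3
B^3 mod M = 5^3 mod 127 = 125
Delta = (8 - 1) * 125 mod 127 = 113
New hash = (12 + 113) mod 127 = 125

Answer: 125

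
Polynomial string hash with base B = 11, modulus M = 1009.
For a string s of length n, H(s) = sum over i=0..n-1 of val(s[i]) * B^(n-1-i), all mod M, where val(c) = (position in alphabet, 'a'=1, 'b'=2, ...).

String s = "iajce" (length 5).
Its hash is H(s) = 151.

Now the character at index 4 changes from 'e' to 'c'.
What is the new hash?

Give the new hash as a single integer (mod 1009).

Answer: 149

Derivation:
val('e') = 5, val('c') = 3
Position k = 4, exponent = n-1-k = 0
B^0 mod M = 11^0 mod 1009 = 1
Delta = (3 - 5) * 1 mod 1009 = 1007
New hash = (151 + 1007) mod 1009 = 149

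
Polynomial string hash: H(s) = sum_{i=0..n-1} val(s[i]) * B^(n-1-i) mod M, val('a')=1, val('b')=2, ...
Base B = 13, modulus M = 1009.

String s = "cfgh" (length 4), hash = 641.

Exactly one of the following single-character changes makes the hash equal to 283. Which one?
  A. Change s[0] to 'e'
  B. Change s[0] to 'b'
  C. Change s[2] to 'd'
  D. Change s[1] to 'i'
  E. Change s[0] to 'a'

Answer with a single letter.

Option A: s[0]='c'->'e', delta=(5-3)*13^3 mod 1009 = 358, hash=641+358 mod 1009 = 999
Option B: s[0]='c'->'b', delta=(2-3)*13^3 mod 1009 = 830, hash=641+830 mod 1009 = 462
Option C: s[2]='g'->'d', delta=(4-7)*13^1 mod 1009 = 970, hash=641+970 mod 1009 = 602
Option D: s[1]='f'->'i', delta=(9-6)*13^2 mod 1009 = 507, hash=641+507 mod 1009 = 139
Option E: s[0]='c'->'a', delta=(1-3)*13^3 mod 1009 = 651, hash=641+651 mod 1009 = 283 <-- target

Answer: E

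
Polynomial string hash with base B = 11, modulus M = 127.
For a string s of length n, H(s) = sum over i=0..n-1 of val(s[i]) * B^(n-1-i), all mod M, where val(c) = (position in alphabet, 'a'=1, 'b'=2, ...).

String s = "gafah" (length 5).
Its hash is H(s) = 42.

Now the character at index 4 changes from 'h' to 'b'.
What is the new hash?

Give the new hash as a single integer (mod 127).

val('h') = 8, val('b') = 2
Position k = 4, exponent = n-1-k = 0
B^0 mod M = 11^0 mod 127 = 1
Delta = (2 - 8) * 1 mod 127 = 121
New hash = (42 + 121) mod 127 = 36

Answer: 36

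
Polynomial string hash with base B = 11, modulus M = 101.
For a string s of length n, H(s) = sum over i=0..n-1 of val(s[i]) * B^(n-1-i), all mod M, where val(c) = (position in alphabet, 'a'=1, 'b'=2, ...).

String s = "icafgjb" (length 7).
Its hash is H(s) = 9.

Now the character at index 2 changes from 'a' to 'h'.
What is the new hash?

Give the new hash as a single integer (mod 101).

Answer: 82

Derivation:
val('a') = 1, val('h') = 8
Position k = 2, exponent = n-1-k = 4
B^4 mod M = 11^4 mod 101 = 97
Delta = (8 - 1) * 97 mod 101 = 73
New hash = (9 + 73) mod 101 = 82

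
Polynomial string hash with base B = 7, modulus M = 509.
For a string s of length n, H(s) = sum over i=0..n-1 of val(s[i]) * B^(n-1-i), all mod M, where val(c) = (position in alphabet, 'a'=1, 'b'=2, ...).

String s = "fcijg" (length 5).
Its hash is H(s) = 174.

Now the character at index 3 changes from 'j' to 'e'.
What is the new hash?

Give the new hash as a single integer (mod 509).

Answer: 139

Derivation:
val('j') = 10, val('e') = 5
Position k = 3, exponent = n-1-k = 1
B^1 mod M = 7^1 mod 509 = 7
Delta = (5 - 10) * 7 mod 509 = 474
New hash = (174 + 474) mod 509 = 139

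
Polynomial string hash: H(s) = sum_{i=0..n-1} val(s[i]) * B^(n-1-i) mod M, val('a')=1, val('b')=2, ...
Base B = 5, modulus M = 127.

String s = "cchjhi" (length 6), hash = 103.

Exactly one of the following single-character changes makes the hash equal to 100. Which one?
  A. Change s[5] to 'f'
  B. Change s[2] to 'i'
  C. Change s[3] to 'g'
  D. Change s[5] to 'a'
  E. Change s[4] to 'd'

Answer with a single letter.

Option A: s[5]='i'->'f', delta=(6-9)*5^0 mod 127 = 124, hash=103+124 mod 127 = 100 <-- target
Option B: s[2]='h'->'i', delta=(9-8)*5^3 mod 127 = 125, hash=103+125 mod 127 = 101
Option C: s[3]='j'->'g', delta=(7-10)*5^2 mod 127 = 52, hash=103+52 mod 127 = 28
Option D: s[5]='i'->'a', delta=(1-9)*5^0 mod 127 = 119, hash=103+119 mod 127 = 95
Option E: s[4]='h'->'d', delta=(4-8)*5^1 mod 127 = 107, hash=103+107 mod 127 = 83

Answer: A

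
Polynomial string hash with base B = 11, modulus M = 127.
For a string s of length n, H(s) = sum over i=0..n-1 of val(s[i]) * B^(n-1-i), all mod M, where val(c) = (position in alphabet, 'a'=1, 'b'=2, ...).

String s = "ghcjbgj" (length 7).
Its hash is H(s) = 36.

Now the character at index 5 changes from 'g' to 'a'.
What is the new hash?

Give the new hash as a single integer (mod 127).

Answer: 97

Derivation:
val('g') = 7, val('a') = 1
Position k = 5, exponent = n-1-k = 1
B^1 mod M = 11^1 mod 127 = 11
Delta = (1 - 7) * 11 mod 127 = 61
New hash = (36 + 61) mod 127 = 97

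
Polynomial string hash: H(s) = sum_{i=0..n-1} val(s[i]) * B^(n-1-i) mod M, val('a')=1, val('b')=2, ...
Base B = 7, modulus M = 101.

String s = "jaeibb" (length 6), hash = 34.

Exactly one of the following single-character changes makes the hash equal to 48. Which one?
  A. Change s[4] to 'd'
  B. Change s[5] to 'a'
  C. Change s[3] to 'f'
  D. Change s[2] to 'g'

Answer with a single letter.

Option A: s[4]='b'->'d', delta=(4-2)*7^1 mod 101 = 14, hash=34+14 mod 101 = 48 <-- target
Option B: s[5]='b'->'a', delta=(1-2)*7^0 mod 101 = 100, hash=34+100 mod 101 = 33
Option C: s[3]='i'->'f', delta=(6-9)*7^2 mod 101 = 55, hash=34+55 mod 101 = 89
Option D: s[2]='e'->'g', delta=(7-5)*7^3 mod 101 = 80, hash=34+80 mod 101 = 13

Answer: A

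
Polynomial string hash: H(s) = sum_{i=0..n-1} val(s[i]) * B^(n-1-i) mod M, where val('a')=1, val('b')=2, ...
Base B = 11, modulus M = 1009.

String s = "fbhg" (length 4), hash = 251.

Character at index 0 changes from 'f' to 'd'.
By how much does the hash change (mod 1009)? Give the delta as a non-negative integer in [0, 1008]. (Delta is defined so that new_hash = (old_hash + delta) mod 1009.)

Delta formula: (val(new) - val(old)) * B^(n-1-k) mod M
  val('d') - val('f') = 4 - 6 = -2
  B^(n-1-k) = 11^3 mod 1009 = 322
  Delta = -2 * 322 mod 1009 = 365

Answer: 365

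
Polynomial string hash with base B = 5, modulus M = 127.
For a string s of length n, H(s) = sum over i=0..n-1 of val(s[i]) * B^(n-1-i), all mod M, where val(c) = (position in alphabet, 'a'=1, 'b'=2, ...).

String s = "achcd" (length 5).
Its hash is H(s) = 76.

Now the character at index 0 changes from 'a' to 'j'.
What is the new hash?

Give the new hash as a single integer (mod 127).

val('a') = 1, val('j') = 10
Position k = 0, exponent = n-1-k = 4
B^4 mod M = 5^4 mod 127 = 117
Delta = (10 - 1) * 117 mod 127 = 37
New hash = (76 + 37) mod 127 = 113

Answer: 113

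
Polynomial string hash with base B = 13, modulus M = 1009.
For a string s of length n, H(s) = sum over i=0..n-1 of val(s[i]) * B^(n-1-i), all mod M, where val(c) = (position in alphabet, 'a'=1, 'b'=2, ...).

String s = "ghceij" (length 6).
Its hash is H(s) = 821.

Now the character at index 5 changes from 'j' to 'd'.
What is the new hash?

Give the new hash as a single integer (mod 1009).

val('j') = 10, val('d') = 4
Position k = 5, exponent = n-1-k = 0
B^0 mod M = 13^0 mod 1009 = 1
Delta = (4 - 10) * 1 mod 1009 = 1003
New hash = (821 + 1003) mod 1009 = 815

Answer: 815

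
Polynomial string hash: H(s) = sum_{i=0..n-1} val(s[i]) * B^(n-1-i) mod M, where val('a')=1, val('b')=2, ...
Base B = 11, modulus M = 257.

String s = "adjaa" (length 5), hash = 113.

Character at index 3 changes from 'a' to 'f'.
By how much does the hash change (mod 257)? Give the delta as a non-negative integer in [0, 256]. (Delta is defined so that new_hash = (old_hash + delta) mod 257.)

Delta formula: (val(new) - val(old)) * B^(n-1-k) mod M
  val('f') - val('a') = 6 - 1 = 5
  B^(n-1-k) = 11^1 mod 257 = 11
  Delta = 5 * 11 mod 257 = 55

Answer: 55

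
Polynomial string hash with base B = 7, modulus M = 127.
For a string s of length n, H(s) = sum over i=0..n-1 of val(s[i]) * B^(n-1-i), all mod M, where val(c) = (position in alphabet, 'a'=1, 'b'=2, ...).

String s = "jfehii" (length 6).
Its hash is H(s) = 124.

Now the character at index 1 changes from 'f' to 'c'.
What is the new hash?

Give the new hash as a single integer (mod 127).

val('f') = 6, val('c') = 3
Position k = 1, exponent = n-1-k = 4
B^4 mod M = 7^4 mod 127 = 115
Delta = (3 - 6) * 115 mod 127 = 36
New hash = (124 + 36) mod 127 = 33

Answer: 33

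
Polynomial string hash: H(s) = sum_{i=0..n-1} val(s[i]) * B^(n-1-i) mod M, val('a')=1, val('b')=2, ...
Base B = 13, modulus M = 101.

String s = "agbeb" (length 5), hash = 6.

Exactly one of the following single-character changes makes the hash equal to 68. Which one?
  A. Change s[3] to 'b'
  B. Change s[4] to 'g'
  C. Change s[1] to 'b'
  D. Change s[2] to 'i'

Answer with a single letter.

Option A: s[3]='e'->'b', delta=(2-5)*13^1 mod 101 = 62, hash=6+62 mod 101 = 68 <-- target
Option B: s[4]='b'->'g', delta=(7-2)*13^0 mod 101 = 5, hash=6+5 mod 101 = 11
Option C: s[1]='g'->'b', delta=(2-7)*13^3 mod 101 = 24, hash=6+24 mod 101 = 30
Option D: s[2]='b'->'i', delta=(9-2)*13^2 mod 101 = 72, hash=6+72 mod 101 = 78

Answer: A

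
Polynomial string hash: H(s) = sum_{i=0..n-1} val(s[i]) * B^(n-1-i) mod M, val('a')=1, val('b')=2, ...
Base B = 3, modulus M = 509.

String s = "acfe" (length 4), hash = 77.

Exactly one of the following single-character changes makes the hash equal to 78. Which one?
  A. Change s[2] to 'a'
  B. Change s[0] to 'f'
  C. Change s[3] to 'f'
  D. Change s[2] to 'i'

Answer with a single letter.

Option A: s[2]='f'->'a', delta=(1-6)*3^1 mod 509 = 494, hash=77+494 mod 509 = 62
Option B: s[0]='a'->'f', delta=(6-1)*3^3 mod 509 = 135, hash=77+135 mod 509 = 212
Option C: s[3]='e'->'f', delta=(6-5)*3^0 mod 509 = 1, hash=77+1 mod 509 = 78 <-- target
Option D: s[2]='f'->'i', delta=(9-6)*3^1 mod 509 = 9, hash=77+9 mod 509 = 86

Answer: C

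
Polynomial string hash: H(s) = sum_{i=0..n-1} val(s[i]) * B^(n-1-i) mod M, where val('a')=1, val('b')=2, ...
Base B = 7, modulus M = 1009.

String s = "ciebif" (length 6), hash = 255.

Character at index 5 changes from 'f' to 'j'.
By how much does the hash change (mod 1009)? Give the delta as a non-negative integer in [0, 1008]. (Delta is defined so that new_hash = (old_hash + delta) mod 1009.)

Delta formula: (val(new) - val(old)) * B^(n-1-k) mod M
  val('j') - val('f') = 10 - 6 = 4
  B^(n-1-k) = 7^0 mod 1009 = 1
  Delta = 4 * 1 mod 1009 = 4

Answer: 4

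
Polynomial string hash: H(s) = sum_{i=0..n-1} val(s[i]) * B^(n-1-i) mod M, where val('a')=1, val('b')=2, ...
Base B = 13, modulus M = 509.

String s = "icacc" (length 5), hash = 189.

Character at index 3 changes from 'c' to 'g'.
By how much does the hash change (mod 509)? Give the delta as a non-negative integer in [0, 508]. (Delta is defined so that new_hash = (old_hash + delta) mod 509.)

Delta formula: (val(new) - val(old)) * B^(n-1-k) mod M
  val('g') - val('c') = 7 - 3 = 4
  B^(n-1-k) = 13^1 mod 509 = 13
  Delta = 4 * 13 mod 509 = 52

Answer: 52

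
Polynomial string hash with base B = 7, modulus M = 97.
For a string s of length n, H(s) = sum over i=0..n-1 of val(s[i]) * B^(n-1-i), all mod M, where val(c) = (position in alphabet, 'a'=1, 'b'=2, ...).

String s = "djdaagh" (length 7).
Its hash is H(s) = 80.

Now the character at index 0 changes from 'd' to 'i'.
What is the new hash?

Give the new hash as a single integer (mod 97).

val('d') = 4, val('i') = 9
Position k = 0, exponent = n-1-k = 6
B^6 mod M = 7^6 mod 97 = 85
Delta = (9 - 4) * 85 mod 97 = 37
New hash = (80 + 37) mod 97 = 20

Answer: 20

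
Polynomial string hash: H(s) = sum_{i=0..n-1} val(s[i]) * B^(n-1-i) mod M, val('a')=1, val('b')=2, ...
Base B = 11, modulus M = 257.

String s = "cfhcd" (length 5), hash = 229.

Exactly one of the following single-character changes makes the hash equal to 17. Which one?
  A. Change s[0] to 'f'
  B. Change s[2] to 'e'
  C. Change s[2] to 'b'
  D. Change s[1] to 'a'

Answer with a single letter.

Answer: C

Derivation:
Option A: s[0]='c'->'f', delta=(6-3)*11^4 mod 257 = 233, hash=229+233 mod 257 = 205
Option B: s[2]='h'->'e', delta=(5-8)*11^2 mod 257 = 151, hash=229+151 mod 257 = 123
Option C: s[2]='h'->'b', delta=(2-8)*11^2 mod 257 = 45, hash=229+45 mod 257 = 17 <-- target
Option D: s[1]='f'->'a', delta=(1-6)*11^3 mod 257 = 27, hash=229+27 mod 257 = 256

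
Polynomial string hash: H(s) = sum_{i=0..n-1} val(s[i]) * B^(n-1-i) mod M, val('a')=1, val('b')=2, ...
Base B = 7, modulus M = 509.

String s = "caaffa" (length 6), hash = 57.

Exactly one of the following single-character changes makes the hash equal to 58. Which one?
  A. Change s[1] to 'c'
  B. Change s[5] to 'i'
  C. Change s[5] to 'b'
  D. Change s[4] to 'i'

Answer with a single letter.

Option A: s[1]='a'->'c', delta=(3-1)*7^4 mod 509 = 221, hash=57+221 mod 509 = 278
Option B: s[5]='a'->'i', delta=(9-1)*7^0 mod 509 = 8, hash=57+8 mod 509 = 65
Option C: s[5]='a'->'b', delta=(2-1)*7^0 mod 509 = 1, hash=57+1 mod 509 = 58 <-- target
Option D: s[4]='f'->'i', delta=(9-6)*7^1 mod 509 = 21, hash=57+21 mod 509 = 78

Answer: C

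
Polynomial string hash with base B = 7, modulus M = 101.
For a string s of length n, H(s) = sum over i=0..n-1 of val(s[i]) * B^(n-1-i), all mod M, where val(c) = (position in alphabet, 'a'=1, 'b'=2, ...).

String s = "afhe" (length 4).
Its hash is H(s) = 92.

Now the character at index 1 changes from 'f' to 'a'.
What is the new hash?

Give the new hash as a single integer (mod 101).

val('f') = 6, val('a') = 1
Position k = 1, exponent = n-1-k = 2
B^2 mod M = 7^2 mod 101 = 49
Delta = (1 - 6) * 49 mod 101 = 58
New hash = (92 + 58) mod 101 = 49

Answer: 49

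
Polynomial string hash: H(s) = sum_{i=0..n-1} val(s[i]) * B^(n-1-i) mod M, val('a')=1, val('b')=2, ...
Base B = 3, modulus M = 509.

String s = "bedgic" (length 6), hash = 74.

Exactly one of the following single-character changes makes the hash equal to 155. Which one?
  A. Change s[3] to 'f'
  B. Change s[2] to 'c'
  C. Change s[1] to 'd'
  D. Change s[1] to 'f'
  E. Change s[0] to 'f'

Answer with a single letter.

Option A: s[3]='g'->'f', delta=(6-7)*3^2 mod 509 = 500, hash=74+500 mod 509 = 65
Option B: s[2]='d'->'c', delta=(3-4)*3^3 mod 509 = 482, hash=74+482 mod 509 = 47
Option C: s[1]='e'->'d', delta=(4-5)*3^4 mod 509 = 428, hash=74+428 mod 509 = 502
Option D: s[1]='e'->'f', delta=(6-5)*3^4 mod 509 = 81, hash=74+81 mod 509 = 155 <-- target
Option E: s[0]='b'->'f', delta=(6-2)*3^5 mod 509 = 463, hash=74+463 mod 509 = 28

Answer: D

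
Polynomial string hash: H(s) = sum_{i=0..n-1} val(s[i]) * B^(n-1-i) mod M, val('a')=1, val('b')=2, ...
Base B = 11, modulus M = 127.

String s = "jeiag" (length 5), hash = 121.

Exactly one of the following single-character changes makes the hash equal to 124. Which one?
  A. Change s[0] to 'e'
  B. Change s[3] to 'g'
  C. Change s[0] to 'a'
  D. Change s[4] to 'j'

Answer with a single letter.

Option A: s[0]='j'->'e', delta=(5-10)*11^4 mod 127 = 74, hash=121+74 mod 127 = 68
Option B: s[3]='a'->'g', delta=(7-1)*11^1 mod 127 = 66, hash=121+66 mod 127 = 60
Option C: s[0]='j'->'a', delta=(1-10)*11^4 mod 127 = 57, hash=121+57 mod 127 = 51
Option D: s[4]='g'->'j', delta=(10-7)*11^0 mod 127 = 3, hash=121+3 mod 127 = 124 <-- target

Answer: D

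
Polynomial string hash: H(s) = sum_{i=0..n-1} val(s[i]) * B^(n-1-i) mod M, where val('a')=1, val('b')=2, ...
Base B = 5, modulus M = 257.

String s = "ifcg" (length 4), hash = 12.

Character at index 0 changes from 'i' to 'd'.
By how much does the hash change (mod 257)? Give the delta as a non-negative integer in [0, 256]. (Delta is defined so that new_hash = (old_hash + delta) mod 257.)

Delta formula: (val(new) - val(old)) * B^(n-1-k) mod M
  val('d') - val('i') = 4 - 9 = -5
  B^(n-1-k) = 5^3 mod 257 = 125
  Delta = -5 * 125 mod 257 = 146

Answer: 146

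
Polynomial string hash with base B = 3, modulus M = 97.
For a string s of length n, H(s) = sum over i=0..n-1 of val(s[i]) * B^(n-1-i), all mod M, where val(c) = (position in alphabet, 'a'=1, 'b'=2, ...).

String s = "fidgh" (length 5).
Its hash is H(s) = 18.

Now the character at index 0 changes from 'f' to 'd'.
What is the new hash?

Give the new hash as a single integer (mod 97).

val('f') = 6, val('d') = 4
Position k = 0, exponent = n-1-k = 4
B^4 mod M = 3^4 mod 97 = 81
Delta = (4 - 6) * 81 mod 97 = 32
New hash = (18 + 32) mod 97 = 50

Answer: 50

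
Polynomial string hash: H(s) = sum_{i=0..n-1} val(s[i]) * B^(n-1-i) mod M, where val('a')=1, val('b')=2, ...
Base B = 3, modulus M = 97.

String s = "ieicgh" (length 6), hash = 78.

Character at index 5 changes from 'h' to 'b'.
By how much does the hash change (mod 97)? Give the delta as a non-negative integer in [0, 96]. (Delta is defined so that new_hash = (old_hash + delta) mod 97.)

Answer: 91

Derivation:
Delta formula: (val(new) - val(old)) * B^(n-1-k) mod M
  val('b') - val('h') = 2 - 8 = -6
  B^(n-1-k) = 3^0 mod 97 = 1
  Delta = -6 * 1 mod 97 = 91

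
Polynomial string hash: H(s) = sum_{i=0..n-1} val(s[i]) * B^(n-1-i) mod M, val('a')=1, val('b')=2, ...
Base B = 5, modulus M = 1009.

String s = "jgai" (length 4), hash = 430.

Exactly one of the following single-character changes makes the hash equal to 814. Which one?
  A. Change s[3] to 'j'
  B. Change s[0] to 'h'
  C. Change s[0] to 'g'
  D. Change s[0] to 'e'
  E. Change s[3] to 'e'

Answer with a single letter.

Answer: D

Derivation:
Option A: s[3]='i'->'j', delta=(10-9)*5^0 mod 1009 = 1, hash=430+1 mod 1009 = 431
Option B: s[0]='j'->'h', delta=(8-10)*5^3 mod 1009 = 759, hash=430+759 mod 1009 = 180
Option C: s[0]='j'->'g', delta=(7-10)*5^3 mod 1009 = 634, hash=430+634 mod 1009 = 55
Option D: s[0]='j'->'e', delta=(5-10)*5^3 mod 1009 = 384, hash=430+384 mod 1009 = 814 <-- target
Option E: s[3]='i'->'e', delta=(5-9)*5^0 mod 1009 = 1005, hash=430+1005 mod 1009 = 426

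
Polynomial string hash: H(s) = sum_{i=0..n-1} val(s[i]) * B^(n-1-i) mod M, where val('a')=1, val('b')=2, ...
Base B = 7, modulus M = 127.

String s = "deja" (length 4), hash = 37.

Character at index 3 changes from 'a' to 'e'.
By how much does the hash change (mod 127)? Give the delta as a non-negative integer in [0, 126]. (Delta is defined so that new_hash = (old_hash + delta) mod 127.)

Answer: 4

Derivation:
Delta formula: (val(new) - val(old)) * B^(n-1-k) mod M
  val('e') - val('a') = 5 - 1 = 4
  B^(n-1-k) = 7^0 mod 127 = 1
  Delta = 4 * 1 mod 127 = 4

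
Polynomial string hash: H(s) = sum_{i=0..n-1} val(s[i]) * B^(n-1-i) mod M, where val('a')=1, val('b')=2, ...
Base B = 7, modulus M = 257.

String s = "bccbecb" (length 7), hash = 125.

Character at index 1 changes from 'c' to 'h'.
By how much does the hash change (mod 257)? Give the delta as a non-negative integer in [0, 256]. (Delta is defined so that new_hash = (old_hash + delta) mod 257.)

Answer: 253

Derivation:
Delta formula: (val(new) - val(old)) * B^(n-1-k) mod M
  val('h') - val('c') = 8 - 3 = 5
  B^(n-1-k) = 7^5 mod 257 = 102
  Delta = 5 * 102 mod 257 = 253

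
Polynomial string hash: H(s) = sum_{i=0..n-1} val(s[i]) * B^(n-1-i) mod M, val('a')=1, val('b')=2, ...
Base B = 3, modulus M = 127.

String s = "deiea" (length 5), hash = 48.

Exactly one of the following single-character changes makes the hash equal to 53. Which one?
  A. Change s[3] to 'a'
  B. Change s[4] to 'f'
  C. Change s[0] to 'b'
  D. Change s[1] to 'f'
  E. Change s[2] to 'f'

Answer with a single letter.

Option A: s[3]='e'->'a', delta=(1-5)*3^1 mod 127 = 115, hash=48+115 mod 127 = 36
Option B: s[4]='a'->'f', delta=(6-1)*3^0 mod 127 = 5, hash=48+5 mod 127 = 53 <-- target
Option C: s[0]='d'->'b', delta=(2-4)*3^4 mod 127 = 92, hash=48+92 mod 127 = 13
Option D: s[1]='e'->'f', delta=(6-5)*3^3 mod 127 = 27, hash=48+27 mod 127 = 75
Option E: s[2]='i'->'f', delta=(6-9)*3^2 mod 127 = 100, hash=48+100 mod 127 = 21

Answer: B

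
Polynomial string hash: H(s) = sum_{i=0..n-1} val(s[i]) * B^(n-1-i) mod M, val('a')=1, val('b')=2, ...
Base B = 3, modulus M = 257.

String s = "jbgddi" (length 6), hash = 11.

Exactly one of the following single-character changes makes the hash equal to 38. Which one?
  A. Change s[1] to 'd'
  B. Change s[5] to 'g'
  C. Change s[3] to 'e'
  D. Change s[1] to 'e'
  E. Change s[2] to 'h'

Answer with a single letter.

Option A: s[1]='b'->'d', delta=(4-2)*3^4 mod 257 = 162, hash=11+162 mod 257 = 173
Option B: s[5]='i'->'g', delta=(7-9)*3^0 mod 257 = 255, hash=11+255 mod 257 = 9
Option C: s[3]='d'->'e', delta=(5-4)*3^2 mod 257 = 9, hash=11+9 mod 257 = 20
Option D: s[1]='b'->'e', delta=(5-2)*3^4 mod 257 = 243, hash=11+243 mod 257 = 254
Option E: s[2]='g'->'h', delta=(8-7)*3^3 mod 257 = 27, hash=11+27 mod 257 = 38 <-- target

Answer: E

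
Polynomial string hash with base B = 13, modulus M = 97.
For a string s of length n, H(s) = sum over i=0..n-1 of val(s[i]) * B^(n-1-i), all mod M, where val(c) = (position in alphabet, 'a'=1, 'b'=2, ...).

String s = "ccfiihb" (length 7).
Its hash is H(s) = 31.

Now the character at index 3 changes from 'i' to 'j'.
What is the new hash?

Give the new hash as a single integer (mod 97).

Answer: 94

Derivation:
val('i') = 9, val('j') = 10
Position k = 3, exponent = n-1-k = 3
B^3 mod M = 13^3 mod 97 = 63
Delta = (10 - 9) * 63 mod 97 = 63
New hash = (31 + 63) mod 97 = 94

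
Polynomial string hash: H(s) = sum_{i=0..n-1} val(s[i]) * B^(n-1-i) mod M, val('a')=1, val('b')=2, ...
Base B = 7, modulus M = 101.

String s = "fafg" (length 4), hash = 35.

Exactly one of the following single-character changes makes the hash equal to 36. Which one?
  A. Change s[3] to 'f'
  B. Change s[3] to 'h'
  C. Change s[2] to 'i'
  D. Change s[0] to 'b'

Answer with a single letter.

Answer: B

Derivation:
Option A: s[3]='g'->'f', delta=(6-7)*7^0 mod 101 = 100, hash=35+100 mod 101 = 34
Option B: s[3]='g'->'h', delta=(8-7)*7^0 mod 101 = 1, hash=35+1 mod 101 = 36 <-- target
Option C: s[2]='f'->'i', delta=(9-6)*7^1 mod 101 = 21, hash=35+21 mod 101 = 56
Option D: s[0]='f'->'b', delta=(2-6)*7^3 mod 101 = 42, hash=35+42 mod 101 = 77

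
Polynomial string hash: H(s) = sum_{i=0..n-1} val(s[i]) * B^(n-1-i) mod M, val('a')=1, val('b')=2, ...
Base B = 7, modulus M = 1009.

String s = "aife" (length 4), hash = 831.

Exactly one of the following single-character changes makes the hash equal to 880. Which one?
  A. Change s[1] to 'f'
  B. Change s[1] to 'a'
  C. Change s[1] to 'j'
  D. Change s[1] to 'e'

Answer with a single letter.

Answer: C

Derivation:
Option A: s[1]='i'->'f', delta=(6-9)*7^2 mod 1009 = 862, hash=831+862 mod 1009 = 684
Option B: s[1]='i'->'a', delta=(1-9)*7^2 mod 1009 = 617, hash=831+617 mod 1009 = 439
Option C: s[1]='i'->'j', delta=(10-9)*7^2 mod 1009 = 49, hash=831+49 mod 1009 = 880 <-- target
Option D: s[1]='i'->'e', delta=(5-9)*7^2 mod 1009 = 813, hash=831+813 mod 1009 = 635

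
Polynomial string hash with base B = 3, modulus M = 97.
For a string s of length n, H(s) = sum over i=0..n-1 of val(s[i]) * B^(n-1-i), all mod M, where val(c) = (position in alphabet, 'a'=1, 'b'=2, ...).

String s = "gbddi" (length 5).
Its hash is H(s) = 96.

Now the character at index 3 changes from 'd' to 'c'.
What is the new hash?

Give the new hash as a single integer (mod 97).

val('d') = 4, val('c') = 3
Position k = 3, exponent = n-1-k = 1
B^1 mod M = 3^1 mod 97 = 3
Delta = (3 - 4) * 3 mod 97 = 94
New hash = (96 + 94) mod 97 = 93

Answer: 93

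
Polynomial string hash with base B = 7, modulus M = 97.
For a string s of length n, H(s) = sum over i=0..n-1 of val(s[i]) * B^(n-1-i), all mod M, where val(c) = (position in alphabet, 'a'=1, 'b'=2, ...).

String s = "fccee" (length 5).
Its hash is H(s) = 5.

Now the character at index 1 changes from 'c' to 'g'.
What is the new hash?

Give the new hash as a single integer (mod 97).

Answer: 19

Derivation:
val('c') = 3, val('g') = 7
Position k = 1, exponent = n-1-k = 3
B^3 mod M = 7^3 mod 97 = 52
Delta = (7 - 3) * 52 mod 97 = 14
New hash = (5 + 14) mod 97 = 19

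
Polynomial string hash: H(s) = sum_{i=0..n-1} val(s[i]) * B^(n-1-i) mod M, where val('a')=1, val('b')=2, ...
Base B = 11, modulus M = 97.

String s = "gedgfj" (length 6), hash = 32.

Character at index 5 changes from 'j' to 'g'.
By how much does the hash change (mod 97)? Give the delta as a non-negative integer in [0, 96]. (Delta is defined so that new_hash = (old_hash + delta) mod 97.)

Delta formula: (val(new) - val(old)) * B^(n-1-k) mod M
  val('g') - val('j') = 7 - 10 = -3
  B^(n-1-k) = 11^0 mod 97 = 1
  Delta = -3 * 1 mod 97 = 94

Answer: 94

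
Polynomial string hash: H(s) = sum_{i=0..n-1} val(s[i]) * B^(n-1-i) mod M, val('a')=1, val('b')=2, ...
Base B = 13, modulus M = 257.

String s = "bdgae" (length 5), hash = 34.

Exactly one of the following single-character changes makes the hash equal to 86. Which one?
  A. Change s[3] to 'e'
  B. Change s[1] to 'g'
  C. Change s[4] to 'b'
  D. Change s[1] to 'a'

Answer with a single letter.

Answer: A

Derivation:
Option A: s[3]='a'->'e', delta=(5-1)*13^1 mod 257 = 52, hash=34+52 mod 257 = 86 <-- target
Option B: s[1]='d'->'g', delta=(7-4)*13^3 mod 257 = 166, hash=34+166 mod 257 = 200
Option C: s[4]='e'->'b', delta=(2-5)*13^0 mod 257 = 254, hash=34+254 mod 257 = 31
Option D: s[1]='d'->'a', delta=(1-4)*13^3 mod 257 = 91, hash=34+91 mod 257 = 125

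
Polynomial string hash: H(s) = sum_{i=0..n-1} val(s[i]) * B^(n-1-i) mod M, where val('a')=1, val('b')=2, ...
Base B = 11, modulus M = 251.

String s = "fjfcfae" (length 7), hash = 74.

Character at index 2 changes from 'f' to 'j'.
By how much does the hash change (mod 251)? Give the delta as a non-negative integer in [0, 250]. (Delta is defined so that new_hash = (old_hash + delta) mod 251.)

Delta formula: (val(new) - val(old)) * B^(n-1-k) mod M
  val('j') - val('f') = 10 - 6 = 4
  B^(n-1-k) = 11^4 mod 251 = 83
  Delta = 4 * 83 mod 251 = 81

Answer: 81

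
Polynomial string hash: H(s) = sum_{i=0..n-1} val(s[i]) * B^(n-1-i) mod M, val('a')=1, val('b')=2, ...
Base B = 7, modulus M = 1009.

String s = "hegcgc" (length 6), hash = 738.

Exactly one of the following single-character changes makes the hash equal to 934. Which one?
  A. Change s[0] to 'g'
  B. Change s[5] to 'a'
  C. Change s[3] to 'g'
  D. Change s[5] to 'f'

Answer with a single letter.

Option A: s[0]='h'->'g', delta=(7-8)*7^5 mod 1009 = 346, hash=738+346 mod 1009 = 75
Option B: s[5]='c'->'a', delta=(1-3)*7^0 mod 1009 = 1007, hash=738+1007 mod 1009 = 736
Option C: s[3]='c'->'g', delta=(7-3)*7^2 mod 1009 = 196, hash=738+196 mod 1009 = 934 <-- target
Option D: s[5]='c'->'f', delta=(6-3)*7^0 mod 1009 = 3, hash=738+3 mod 1009 = 741

Answer: C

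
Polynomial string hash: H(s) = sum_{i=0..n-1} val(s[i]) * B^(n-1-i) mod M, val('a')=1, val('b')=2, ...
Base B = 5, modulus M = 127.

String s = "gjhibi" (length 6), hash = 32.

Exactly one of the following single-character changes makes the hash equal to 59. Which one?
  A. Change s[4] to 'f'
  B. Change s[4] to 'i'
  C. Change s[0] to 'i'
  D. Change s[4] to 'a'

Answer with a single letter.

Answer: C

Derivation:
Option A: s[4]='b'->'f', delta=(6-2)*5^1 mod 127 = 20, hash=32+20 mod 127 = 52
Option B: s[4]='b'->'i', delta=(9-2)*5^1 mod 127 = 35, hash=32+35 mod 127 = 67
Option C: s[0]='g'->'i', delta=(9-7)*5^5 mod 127 = 27, hash=32+27 mod 127 = 59 <-- target
Option D: s[4]='b'->'a', delta=(1-2)*5^1 mod 127 = 122, hash=32+122 mod 127 = 27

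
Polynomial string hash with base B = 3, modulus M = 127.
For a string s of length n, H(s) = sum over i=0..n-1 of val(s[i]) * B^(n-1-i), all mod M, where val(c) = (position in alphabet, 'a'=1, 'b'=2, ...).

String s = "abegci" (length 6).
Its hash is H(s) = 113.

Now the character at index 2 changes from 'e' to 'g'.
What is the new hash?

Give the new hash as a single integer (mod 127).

val('e') = 5, val('g') = 7
Position k = 2, exponent = n-1-k = 3
B^3 mod M = 3^3 mod 127 = 27
Delta = (7 - 5) * 27 mod 127 = 54
New hash = (113 + 54) mod 127 = 40

Answer: 40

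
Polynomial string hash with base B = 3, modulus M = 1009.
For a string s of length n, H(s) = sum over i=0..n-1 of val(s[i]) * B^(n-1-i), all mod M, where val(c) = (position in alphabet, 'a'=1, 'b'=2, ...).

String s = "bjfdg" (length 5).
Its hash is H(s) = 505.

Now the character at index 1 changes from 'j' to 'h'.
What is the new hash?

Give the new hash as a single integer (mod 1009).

Answer: 451

Derivation:
val('j') = 10, val('h') = 8
Position k = 1, exponent = n-1-k = 3
B^3 mod M = 3^3 mod 1009 = 27
Delta = (8 - 10) * 27 mod 1009 = 955
New hash = (505 + 955) mod 1009 = 451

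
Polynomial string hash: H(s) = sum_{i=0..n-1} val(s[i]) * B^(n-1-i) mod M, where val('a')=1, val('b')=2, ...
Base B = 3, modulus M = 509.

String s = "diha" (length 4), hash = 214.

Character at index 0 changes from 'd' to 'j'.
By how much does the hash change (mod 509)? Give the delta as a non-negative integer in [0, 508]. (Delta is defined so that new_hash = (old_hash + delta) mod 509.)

Delta formula: (val(new) - val(old)) * B^(n-1-k) mod M
  val('j') - val('d') = 10 - 4 = 6
  B^(n-1-k) = 3^3 mod 509 = 27
  Delta = 6 * 27 mod 509 = 162

Answer: 162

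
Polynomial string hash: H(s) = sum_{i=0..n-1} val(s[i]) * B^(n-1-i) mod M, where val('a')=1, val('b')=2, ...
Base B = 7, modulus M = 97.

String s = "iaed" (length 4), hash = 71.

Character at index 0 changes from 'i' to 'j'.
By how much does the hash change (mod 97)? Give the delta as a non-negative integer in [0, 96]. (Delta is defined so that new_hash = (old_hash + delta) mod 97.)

Delta formula: (val(new) - val(old)) * B^(n-1-k) mod M
  val('j') - val('i') = 10 - 9 = 1
  B^(n-1-k) = 7^3 mod 97 = 52
  Delta = 1 * 52 mod 97 = 52

Answer: 52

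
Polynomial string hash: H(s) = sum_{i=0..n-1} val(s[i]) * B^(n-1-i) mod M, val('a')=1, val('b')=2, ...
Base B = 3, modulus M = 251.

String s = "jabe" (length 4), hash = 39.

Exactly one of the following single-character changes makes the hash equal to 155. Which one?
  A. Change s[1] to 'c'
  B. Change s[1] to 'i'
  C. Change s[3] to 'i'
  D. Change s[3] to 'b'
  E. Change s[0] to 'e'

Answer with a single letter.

Option A: s[1]='a'->'c', delta=(3-1)*3^2 mod 251 = 18, hash=39+18 mod 251 = 57
Option B: s[1]='a'->'i', delta=(9-1)*3^2 mod 251 = 72, hash=39+72 mod 251 = 111
Option C: s[3]='e'->'i', delta=(9-5)*3^0 mod 251 = 4, hash=39+4 mod 251 = 43
Option D: s[3]='e'->'b', delta=(2-5)*3^0 mod 251 = 248, hash=39+248 mod 251 = 36
Option E: s[0]='j'->'e', delta=(5-10)*3^3 mod 251 = 116, hash=39+116 mod 251 = 155 <-- target

Answer: E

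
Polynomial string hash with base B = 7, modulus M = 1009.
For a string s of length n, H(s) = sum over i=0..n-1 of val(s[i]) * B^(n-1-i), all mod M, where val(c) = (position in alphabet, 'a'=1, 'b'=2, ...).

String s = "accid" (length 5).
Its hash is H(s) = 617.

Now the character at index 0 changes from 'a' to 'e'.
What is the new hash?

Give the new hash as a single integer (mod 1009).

val('a') = 1, val('e') = 5
Position k = 0, exponent = n-1-k = 4
B^4 mod M = 7^4 mod 1009 = 383
Delta = (5 - 1) * 383 mod 1009 = 523
New hash = (617 + 523) mod 1009 = 131

Answer: 131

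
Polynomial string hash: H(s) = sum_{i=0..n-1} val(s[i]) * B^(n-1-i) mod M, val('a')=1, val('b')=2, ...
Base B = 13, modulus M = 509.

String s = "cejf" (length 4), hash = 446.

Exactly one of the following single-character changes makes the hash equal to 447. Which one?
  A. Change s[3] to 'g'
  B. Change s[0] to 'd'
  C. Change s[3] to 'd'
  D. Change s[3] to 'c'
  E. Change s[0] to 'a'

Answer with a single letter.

Option A: s[3]='f'->'g', delta=(7-6)*13^0 mod 509 = 1, hash=446+1 mod 509 = 447 <-- target
Option B: s[0]='c'->'d', delta=(4-3)*13^3 mod 509 = 161, hash=446+161 mod 509 = 98
Option C: s[3]='f'->'d', delta=(4-6)*13^0 mod 509 = 507, hash=446+507 mod 509 = 444
Option D: s[3]='f'->'c', delta=(3-6)*13^0 mod 509 = 506, hash=446+506 mod 509 = 443
Option E: s[0]='c'->'a', delta=(1-3)*13^3 mod 509 = 187, hash=446+187 mod 509 = 124

Answer: A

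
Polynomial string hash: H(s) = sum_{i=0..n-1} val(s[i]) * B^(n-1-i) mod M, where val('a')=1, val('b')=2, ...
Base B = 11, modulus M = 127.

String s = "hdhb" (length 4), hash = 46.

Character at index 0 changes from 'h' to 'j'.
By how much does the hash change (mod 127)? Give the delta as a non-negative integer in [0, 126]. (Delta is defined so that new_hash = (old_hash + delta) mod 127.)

Answer: 122

Derivation:
Delta formula: (val(new) - val(old)) * B^(n-1-k) mod M
  val('j') - val('h') = 10 - 8 = 2
  B^(n-1-k) = 11^3 mod 127 = 61
  Delta = 2 * 61 mod 127 = 122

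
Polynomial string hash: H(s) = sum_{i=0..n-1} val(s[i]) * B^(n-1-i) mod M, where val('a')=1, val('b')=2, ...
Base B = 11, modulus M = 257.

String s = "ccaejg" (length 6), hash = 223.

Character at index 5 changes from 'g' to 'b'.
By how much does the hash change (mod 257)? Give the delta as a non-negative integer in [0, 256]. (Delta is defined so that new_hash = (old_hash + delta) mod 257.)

Answer: 252

Derivation:
Delta formula: (val(new) - val(old)) * B^(n-1-k) mod M
  val('b') - val('g') = 2 - 7 = -5
  B^(n-1-k) = 11^0 mod 257 = 1
  Delta = -5 * 1 mod 257 = 252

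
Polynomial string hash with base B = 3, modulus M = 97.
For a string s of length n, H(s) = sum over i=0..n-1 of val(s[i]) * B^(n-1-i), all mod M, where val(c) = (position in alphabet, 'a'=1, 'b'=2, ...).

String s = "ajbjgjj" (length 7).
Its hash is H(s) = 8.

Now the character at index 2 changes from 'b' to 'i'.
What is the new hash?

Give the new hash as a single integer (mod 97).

val('b') = 2, val('i') = 9
Position k = 2, exponent = n-1-k = 4
B^4 mod M = 3^4 mod 97 = 81
Delta = (9 - 2) * 81 mod 97 = 82
New hash = (8 + 82) mod 97 = 90

Answer: 90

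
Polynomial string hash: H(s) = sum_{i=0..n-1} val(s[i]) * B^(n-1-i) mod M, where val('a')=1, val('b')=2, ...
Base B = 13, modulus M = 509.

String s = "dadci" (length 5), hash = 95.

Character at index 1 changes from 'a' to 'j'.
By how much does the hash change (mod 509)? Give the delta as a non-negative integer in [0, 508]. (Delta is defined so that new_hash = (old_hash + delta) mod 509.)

Answer: 431

Derivation:
Delta formula: (val(new) - val(old)) * B^(n-1-k) mod M
  val('j') - val('a') = 10 - 1 = 9
  B^(n-1-k) = 13^3 mod 509 = 161
  Delta = 9 * 161 mod 509 = 431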